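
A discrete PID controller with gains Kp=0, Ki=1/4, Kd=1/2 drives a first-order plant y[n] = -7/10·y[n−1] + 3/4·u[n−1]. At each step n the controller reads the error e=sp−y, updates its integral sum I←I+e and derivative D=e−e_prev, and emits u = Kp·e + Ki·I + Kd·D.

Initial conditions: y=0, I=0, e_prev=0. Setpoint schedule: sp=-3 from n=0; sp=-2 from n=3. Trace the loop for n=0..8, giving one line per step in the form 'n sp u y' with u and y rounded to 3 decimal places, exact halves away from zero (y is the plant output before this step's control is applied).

(exact arithmetic carried between steps; '≈' marks a value shown rounded to 6 d.p. or computed from one; I and e_prev carry over from the previous line; the table rounds u and y to 3 d.p., halves away from zero)
n=0: y=0, sp=-3, e=sp−y=-3; I=-3, D=e−e_prev=-3; u=0·(-3)+1/4·(-3)+1/2·(-3)=-2.25; next y=-7/10·0+3/4·(-2.25)=-1.6875
n=1: y=-1.6875, sp=-3, e=sp−y=-1.3125; I=-4.3125, D=e−e_prev=1.6875; u=0·(-1.3125)+1/4·(-4.3125)+1/2·1.6875=-0.234375; next y=-7/10·(-1.6875)+3/4·(-0.234375)≈1.005469
n=2: y≈1.005469, sp=-3, e=sp−y≈-4.005469; I≈-8.317969, D=e−e_prev≈-2.692969; u=0·(-4.005469)+1/4·(-8.317969)+1/2·(-2.692969)≈-3.425977; next y=-7/10·1.005469+3/4·(-3.425977)≈-3.273311
n=3: y≈-3.273311, sp=-2, e=sp−y≈1.273311; I≈-7.044658, D=e−e_prev≈5.278779; u=0·1.273311+1/4·(-7.044658)+1/2·5.278779≈0.878225; next y=-7/10·(-3.273311)+3/4·0.878225≈2.949986
n=4: y≈2.949986, sp=-2, e=sp−y≈-4.949986; I≈-11.994644, D=e−e_prev≈-6.223297; u=0·(-4.949986)+1/4·(-11.994644)+1/2·(-6.223297)≈-6.110309; next y=-7/10·2.949986+3/4·(-6.110309)≈-6.647722
n=5: y≈-6.647722, sp=-2, e=sp−y≈4.647722; I≈-7.346922, D=e−e_prev≈9.597709; u=0·4.647722+1/4·(-7.346922)+1/2·9.597709≈2.962124; next y=-7/10·(-6.647722)+3/4·2.962124≈6.874999
n=6: y≈6.874999, sp=-2, e=sp−y≈-8.874999; I≈-16.221921, D=e−e_prev≈-13.522721; u=0·(-8.874999)+1/4·(-16.221921)+1/2·(-13.522721)≈-10.816841; next y=-7/10·6.874999+3/4·(-10.816841)≈-12.925130
n=7: y≈-12.925130, sp=-2, e=sp−y≈10.925130; I≈-5.296791, D=e−e_prev≈19.800128; u=0·10.925130+1/4·(-5.296791)+1/2·19.800128≈8.575866; next y=-7/10·(-12.925130)+3/4·8.575866≈15.479490
n=8: y≈15.479490, sp=-2, e=sp−y≈-17.479490; I≈-22.776281, D=e−e_prev≈-28.404620; u=0·(-17.479490)+1/4·(-22.776281)+1/2·(-28.404620)≈-19.896380; next y=-7/10·15.479490+3/4·(-19.896380)≈-25.757928

0 -3 -2.250 0.000
1 -3 -0.234 -1.688
2 -3 -3.426 1.005
3 -2 0.878 -3.273
4 -2 -6.110 2.950
5 -2 2.962 -6.648
6 -2 -10.817 6.875
7 -2 8.576 -12.925
8 -2 -19.896 15.479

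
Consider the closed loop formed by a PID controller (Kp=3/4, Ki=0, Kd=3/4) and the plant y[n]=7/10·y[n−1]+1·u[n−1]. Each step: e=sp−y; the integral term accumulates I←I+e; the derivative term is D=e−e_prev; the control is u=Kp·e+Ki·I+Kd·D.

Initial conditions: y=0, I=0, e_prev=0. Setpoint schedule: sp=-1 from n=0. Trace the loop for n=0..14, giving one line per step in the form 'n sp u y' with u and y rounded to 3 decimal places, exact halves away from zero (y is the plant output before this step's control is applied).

0 -1 -1.500 0.000
1 -1 1.500 -1.500
2 -1 -2.550 0.450
3 -1 2.940 -2.235
4 -1 -4.490 1.376
5 -1 5.572 -3.527
6 -1 -8.049 3.103
7 -1 10.393 -5.877
8 -1 -14.577 6.279
9 -1 19.231 -10.181
10 -1 -26.542 12.104
11 -1 35.432 -18.069
12 -1 -48.478 22.784
13 -1 65.131 -32.529
14 -1 -88.688 42.361

(exact arithmetic carried between steps; '≈' marks a value shown rounded to 6 d.p. or computed from one; I and e_prev carry over from the previous line; the table rounds u and y to 3 d.p., halves away from zero)
n=0: y=0, sp=-1, e=sp−y=-1; I=-1, D=e−e_prev=-1; u=3/4·(-1)+0·(-1)+3/4·(-1)=-1.5; next y=7/10·0+1·(-1.5)=-1.5
n=1: y=-1.5, sp=-1, e=sp−y=0.5; I=-0.5, D=e−e_prev=1.5; u=3/4·0.5+0·(-0.5)+3/4·1.5=1.5; next y=7/10·(-1.5)+1·1.5=0.45
n=2: y=0.45, sp=-1, e=sp−y=-1.45; I=-1.95, D=e−e_prev=-1.95; u=3/4·(-1.45)+0·(-1.95)+3/4·(-1.95)=-2.55; next y=7/10·0.45+1·(-2.55)=-2.235
n=3: y=-2.235, sp=-1, e=sp−y=1.235; I=-0.715, D=e−e_prev=2.685; u=3/4·1.235+0·(-0.715)+3/4·2.685=2.94; next y=7/10·(-2.235)+1·2.94=1.3755
n=4: y=1.3755, sp=-1, e=sp−y=-2.3755; I=-3.0905, D=e−e_prev=-3.6105; u=3/4·(-2.3755)+0·(-3.0905)+3/4·(-3.6105)=-4.4895; next y=7/10·1.3755+1·(-4.4895)=-3.52665
n=5: y=-3.52665, sp=-1, e=sp−y=2.52665; I=-0.56385, D=e−e_prev=4.90215; u=3/4·2.52665+0·(-0.56385)+3/4·4.90215=5.5716; next y=7/10·(-3.52665)+1·5.5716=3.102945
n=6: y=3.102945, sp=-1, e=sp−y=-4.102945; I=-4.666795, D=e−e_prev=-6.629595; u=3/4·(-4.102945)+0·(-4.666795)+3/4·(-6.629595)=-8.049405; next y=7/10·3.102945+1·(-8.049405)≈-5.877344
n=7: y≈-5.877344, sp=-1, e=sp−y≈4.877344; I≈0.210549, D=e−e_prev≈8.980289; u=3/4·4.877344+0·0.210549+3/4·8.980289≈10.393224; next y=7/10·(-5.877344)+1·10.393224≈6.279084
n=8: y≈6.279084, sp=-1, e=sp−y≈-7.279084; I≈-7.068535, D=e−e_prev≈-12.156427; u=3/4·(-7.279084)+0·(-7.068535)+3/4·(-12.156427)≈-14.576633; next y=7/10·6.279084+1·(-14.576633)≈-10.181274
n=9: y≈-10.181274, sp=-1, e=sp−y≈9.181274; I≈2.112739, D=e−e_prev≈16.460358; u=3/4·9.181274+0·2.112739+3/4·16.460358≈19.231224; next y=7/10·(-10.181274)+1·19.231224≈12.104332
n=10: y≈12.104332, sp=-1, e=sp−y≈-13.104332; I≈-10.991593, D=e−e_prev≈-22.285607; u=3/4·(-13.104332)+0·(-10.991593)+3/4·(-22.285607)≈-26.542454; next y=7/10·12.104332+1·(-26.542454)≈-18.069422
n=11: y≈-18.069422, sp=-1, e=sp−y≈17.069422; I≈6.077829, D=e−e_prev≈30.173754; u=3/4·17.069422+0·6.077829+3/4·30.173754≈35.432382; next y=7/10·(-18.069422)+1·35.432382≈22.783786
n=12: y≈22.783786, sp=-1, e=sp−y≈-23.783786; I≈-17.705958, D=e−e_prev≈-40.853208; u=3/4·(-23.783786)+0·(-17.705958)+3/4·(-40.853208)≈-48.477746; next y=7/10·22.783786+1·(-48.477746)≈-32.529095
n=13: y≈-32.529095, sp=-1, e=sp−y≈31.529095; I≈13.823138, D=e−e_prev≈55.312882; u=3/4·31.529095+0·13.823138+3/4·55.312882≈65.131483; next y=7/10·(-32.529095)+1·65.131483≈42.361116
n=14: y≈42.361116, sp=-1, e=sp−y≈-43.361116; I≈-29.537978, D=e−e_prev≈-74.890212; u=3/4·(-43.361116)+0·(-29.537978)+3/4·(-74.890212)≈-88.688496; next y=7/10·42.361116+1·(-88.688496)≈-59.035715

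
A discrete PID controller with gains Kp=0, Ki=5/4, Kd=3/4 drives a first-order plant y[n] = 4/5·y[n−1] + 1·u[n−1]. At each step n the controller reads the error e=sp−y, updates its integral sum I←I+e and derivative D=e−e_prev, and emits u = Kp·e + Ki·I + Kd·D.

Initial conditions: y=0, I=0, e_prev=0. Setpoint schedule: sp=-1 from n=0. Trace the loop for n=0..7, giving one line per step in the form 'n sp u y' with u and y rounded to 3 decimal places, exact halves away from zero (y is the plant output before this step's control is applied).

(exact arithmetic carried between steps; '≈' marks a value shown rounded to 6 d.p. or computed from one; I and e_prev carry over from the previous line; the table rounds u and y to 3 d.p., halves away from zero)
n=0: y=0, sp=-1, e=sp−y=-1; I=-1, D=e−e_prev=-1; u=0·(-1)+5/4·(-1)+3/4·(-1)=-2; next y=4/5·0+1·(-2)=-2
n=1: y=-2, sp=-1, e=sp−y=1; I=0, D=e−e_prev=2; u=0·1+5/4·0+3/4·2=1.5; next y=4/5·(-2)+1·1.5=-0.1
n=2: y=-0.1, sp=-1, e=sp−y=-0.9; I=-0.9, D=e−e_prev=-1.9; u=0·(-0.9)+5/4·(-0.9)+3/4·(-1.9)=-2.55; next y=4/5·(-0.1)+1·(-2.55)=-2.63
n=3: y=-2.63, sp=-1, e=sp−y=1.63; I=0.73, D=e−e_prev=2.53; u=0·1.63+5/4·0.73+3/4·2.53=2.81; next y=4/5·(-2.63)+1·2.81=0.706
n=4: y=0.706, sp=-1, e=sp−y=-1.706; I=-0.976, D=e−e_prev=-3.336; u=0·(-1.706)+5/4·(-0.976)+3/4·(-3.336)=-3.722; next y=4/5·0.706+1·(-3.722)=-3.1572
n=5: y=-3.1572, sp=-1, e=sp−y=2.1572; I=1.1812, D=e−e_prev=3.8632; u=0·2.1572+5/4·1.1812+3/4·3.8632=4.3739; next y=4/5·(-3.1572)+1·4.3739=1.84814
n=6: y=1.84814, sp=-1, e=sp−y=-2.84814; I=-1.66694, D=e−e_prev=-5.00534; u=0·(-2.84814)+5/4·(-1.66694)+3/4·(-5.00534)=-5.83768; next y=4/5·1.84814+1·(-5.83768)=-4.359168
n=7: y=-4.359168, sp=-1, e=sp−y=3.359168; I=1.692228, D=e−e_prev=6.207308; u=0·3.359168+5/4·1.692228+3/4·6.207308=6.770766; next y=4/5·(-4.359168)+1·6.770766≈3.283432

0 -1 -2.000 0.000
1 -1 1.500 -2.000
2 -1 -2.550 -0.100
3 -1 2.810 -2.630
4 -1 -3.722 0.706
5 -1 4.374 -3.157
6 -1 -5.838 1.848
7 -1 6.771 -4.359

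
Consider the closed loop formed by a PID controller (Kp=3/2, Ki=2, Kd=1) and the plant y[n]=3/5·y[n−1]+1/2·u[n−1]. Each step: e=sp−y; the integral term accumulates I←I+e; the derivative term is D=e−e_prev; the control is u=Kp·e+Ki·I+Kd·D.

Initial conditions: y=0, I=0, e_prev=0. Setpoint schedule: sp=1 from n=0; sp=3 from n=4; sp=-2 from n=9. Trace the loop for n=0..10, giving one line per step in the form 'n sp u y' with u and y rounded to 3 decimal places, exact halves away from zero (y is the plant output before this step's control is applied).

0 1 4.500 0.000
1 1 -4.625 2.250
2 1 9.581 -0.963
3 1 -12.997 4.213
4 3 31.579 -3.970
5 3 -42.863 13.407
6 3 74.275 -13.387
7 3 -110.960 29.105
8 3 181.371 -38.017
9 -2 -302.733 67.875
10 -2 471.733 -110.641

(exact arithmetic carried between steps; '≈' marks a value shown rounded to 6 d.p. or computed from one; I and e_prev carry over from the previous line; the table rounds u and y to 3 d.p., halves away from zero)
n=0: y=0, sp=1, e=sp−y=1; I=1, D=e−e_prev=1; u=3/2·1+2·1+1·1=4.5; next y=3/5·0+1/2·4.5=2.25
n=1: y=2.25, sp=1, e=sp−y=-1.25; I=-0.25, D=e−e_prev=-2.25; u=3/2·(-1.25)+2·(-0.25)+1·(-2.25)=-4.625; next y=3/5·2.25+1/2·(-4.625)=-0.9625
n=2: y=-0.9625, sp=1, e=sp−y=1.9625; I=1.7125, D=e−e_prev=3.2125; u=3/2·1.9625+2·1.7125+1·3.2125=9.58125; next y=3/5·(-0.9625)+1/2·9.58125=4.213125
n=3: y=4.213125, sp=1, e=sp−y=-3.213125; I=-1.500625, D=e−e_prev=-5.175625; u=3/2·(-3.213125)+2·(-1.500625)+1·(-5.175625)≈-12.996563; next y=3/5·4.213125+1/2·(-12.996563)≈-3.970406
n=4: y≈-3.970406, sp=3, e=sp−y≈6.970406; I≈5.469781, D=e−e_prev≈10.183531; u=3/2·6.970406+2·5.469781+1·10.183531≈31.578703; next y=3/5·(-3.970406)+1/2·31.578703≈13.407108
n=5: y≈13.407108, sp=3, e=sp−y≈-10.407108; I≈-4.937327, D=e−e_prev≈-17.377514; u=3/2·(-10.407108)+2·(-4.937327)+1·(-17.377514)≈-42.862829; next y=3/5·13.407108+1/2·(-42.862829)≈-13.387150
n=6: y≈-13.387150, sp=3, e=sp−y≈16.387150; I≈11.449823, D=e−e_prev≈26.794258; u=3/2·16.387150+2·11.449823+1·26.794258≈74.274629; next y=3/5·(-13.387150)+1/2·74.274629≈29.105024
n=7: y≈29.105024, sp=3, e=sp−y≈-26.105024; I≈-14.655201, D=e−e_prev≈-42.492174; u=3/2·(-26.105024)+2·(-14.655201)+1·(-42.492174)≈-110.960113; next y=3/5·29.105024+1/2·(-110.960113)≈-38.017042
n=8: y≈-38.017042, sp=3, e=sp−y≈41.017042; I≈26.361841, D=e−e_prev≈67.122066; u=3/2·41.017042+2·26.361841+1·67.122066≈181.371311; next y=3/5·(-38.017042)+1/2·181.371311≈67.875430
n=9: y≈67.875430, sp=-2, e=sp−y≈-69.875430; I≈-43.513590, D=e−e_prev≈-110.892472; u=3/2·(-69.875430)+2·(-43.513590)+1·(-110.892472)≈-302.732797; next y=3/5·67.875430+1/2·(-302.732797)≈-110.641140
n=10: y≈-110.641140, sp=-2, e=sp−y≈108.641140; I≈65.127551, D=e−e_prev≈178.516571; u=3/2·108.641140+2·65.127551+1·178.516571≈471.733382; next y=3/5·(-110.641140)+1/2·471.733382≈169.482007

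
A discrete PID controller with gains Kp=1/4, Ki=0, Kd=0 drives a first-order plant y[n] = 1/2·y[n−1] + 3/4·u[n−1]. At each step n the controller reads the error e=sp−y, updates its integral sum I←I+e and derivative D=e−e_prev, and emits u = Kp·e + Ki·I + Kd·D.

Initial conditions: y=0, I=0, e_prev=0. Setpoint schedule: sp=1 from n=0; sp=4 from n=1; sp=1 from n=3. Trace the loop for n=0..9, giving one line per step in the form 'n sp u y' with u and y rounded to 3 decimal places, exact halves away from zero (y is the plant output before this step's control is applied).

(exact arithmetic carried between steps; '≈' marks a value shown rounded to 6 d.p. or computed from one; I and e_prev carry over from the previous line; the table rounds u and y to 3 d.p., halves away from zero)
n=0: y=0, sp=1, e=sp−y=1; I=1, D=e−e_prev=1; u=1/4·1+0·1+0·1=0.25; next y=1/2·0+3/4·0.25=0.1875
n=1: y=0.1875, sp=4, e=sp−y=3.8125; I=4.8125, D=e−e_prev=2.8125; u=1/4·3.8125+0·4.8125+0·2.8125=0.953125; next y=1/2·0.1875+3/4·0.953125≈0.808594
n=2: y≈0.808594, sp=4, e=sp−y≈3.191406; I≈8.003906, D=e−e_prev≈-0.621094; u=1/4·3.191406+0·8.003906+0·(-0.621094)≈0.797852; next y=1/2·0.808594+3/4·0.797852≈1.002686
n=3: y≈1.002686, sp=1, e=sp−y≈-0.002686; I≈8.001221, D=e−e_prev≈-3.194092; u=1/4·(-0.002686)+0·8.001221+0·(-3.194092)≈-0.000671; next y=1/2·1.002686+3/4·(-0.000671)≈0.500839
n=4: y≈0.500839, sp=1, e=sp−y≈0.499161; I≈8.500381, D=e−e_prev≈0.501846; u=1/4·0.499161+0·8.500381+0·0.501846≈0.124790; next y=1/2·0.500839+3/4·0.124790≈0.344012
n=5: y≈0.344012, sp=1, e=sp−y≈0.655988; I≈9.156369, D=e−e_prev≈0.156827; u=1/4·0.655988+0·9.156369+0·0.156827≈0.163997; next y=1/2·0.344012+3/4·0.163997≈0.295004
n=6: y≈0.295004, sp=1, e=sp−y≈0.704996; I≈9.861365, D=e−e_prev≈0.049008; u=1/4·0.704996+0·9.861365+0·0.049008≈0.176249; next y=1/2·0.295004+3/4·0.176249≈0.279689
n=7: y≈0.279689, sp=1, e=sp−y≈0.720311; I≈10.581677, D=e−e_prev≈0.015315; u=1/4·0.720311+0·10.581677+0·0.015315≈0.180078; next y=1/2·0.279689+3/4·0.180078≈0.274903
n=8: y≈0.274903, sp=1, e=sp−y≈0.725097; I≈11.306774, D=e−e_prev≈0.004786; u=1/4·0.725097+0·11.306774+0·0.004786≈0.181274; next y=1/2·0.274903+3/4·0.181274≈0.273407
n=9: y≈0.273407, sp=1, e=sp−y≈0.726593; I≈12.033367, D=e−e_prev≈0.001496; u=1/4·0.726593+0·12.033367+0·0.001496≈0.181648; next y=1/2·0.273407+3/4·0.181648≈0.272940

0 1 0.250 0.000
1 4 0.953 0.188
2 4 0.798 0.809
3 1 -0.001 1.003
4 1 0.125 0.501
5 1 0.164 0.344
6 1 0.176 0.295
7 1 0.180 0.280
8 1 0.181 0.275
9 1 0.182 0.273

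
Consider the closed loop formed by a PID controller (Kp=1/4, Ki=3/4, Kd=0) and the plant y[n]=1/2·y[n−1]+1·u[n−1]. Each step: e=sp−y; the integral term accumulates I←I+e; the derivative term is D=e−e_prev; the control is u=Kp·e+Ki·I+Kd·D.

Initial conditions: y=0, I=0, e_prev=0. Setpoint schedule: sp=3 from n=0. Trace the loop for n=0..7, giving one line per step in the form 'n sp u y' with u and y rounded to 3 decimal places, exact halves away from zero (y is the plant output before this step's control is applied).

0 3 3.000 0.000
1 3 2.250 3.000
2 3 1.500 3.750
3 3 1.313 3.375
4 3 1.406 3.000
5 3 1.500 2.906
6 3 1.523 2.953
7 3 1.512 3.000

(exact arithmetic carried between steps; '≈' marks a value shown rounded to 6 d.p. or computed from one; I and e_prev carry over from the previous line; the table rounds u and y to 3 d.p., halves away from zero)
n=0: y=0, sp=3, e=sp−y=3; I=3, D=e−e_prev=3; u=1/4·3+3/4·3+0·3=3; next y=1/2·0+1·3=3
n=1: y=3, sp=3, e=sp−y=0; I=3, D=e−e_prev=-3; u=1/4·0+3/4·3+0·(-3)=2.25; next y=1/2·3+1·2.25=3.75
n=2: y=3.75, sp=3, e=sp−y=-0.75; I=2.25, D=e−e_prev=-0.75; u=1/4·(-0.75)+3/4·2.25+0·(-0.75)=1.5; next y=1/2·3.75+1·1.5=3.375
n=3: y=3.375, sp=3, e=sp−y=-0.375; I=1.875, D=e−e_prev=0.375; u=1/4·(-0.375)+3/4·1.875+0·0.375=1.3125; next y=1/2·3.375+1·1.3125=3
n=4: y=3, sp=3, e=sp−y=0; I=1.875, D=e−e_prev=0.375; u=1/4·0+3/4·1.875+0·0.375=1.40625; next y=1/2·3+1·1.40625=2.90625
n=5: y=2.90625, sp=3, e=sp−y=0.09375; I=1.96875, D=e−e_prev=0.09375; u=1/4·0.09375+3/4·1.96875+0·0.09375=1.5; next y=1/2·2.90625+1·1.5=2.953125
n=6: y=2.953125, sp=3, e=sp−y=0.046875; I=2.015625, D=e−e_prev=-0.046875; u=1/4·0.046875+3/4·2.015625+0·(-0.046875)≈1.523438; next y=1/2·2.953125+1·1.523438≈3
n=7: y=3, sp=3, e=sp−y=0; I=2.015625, D=e−e_prev=-0.046875; u=1/4·0+3/4·2.015625+0·(-0.046875)≈1.511719; next y=1/2·3+1·1.511719≈3.011719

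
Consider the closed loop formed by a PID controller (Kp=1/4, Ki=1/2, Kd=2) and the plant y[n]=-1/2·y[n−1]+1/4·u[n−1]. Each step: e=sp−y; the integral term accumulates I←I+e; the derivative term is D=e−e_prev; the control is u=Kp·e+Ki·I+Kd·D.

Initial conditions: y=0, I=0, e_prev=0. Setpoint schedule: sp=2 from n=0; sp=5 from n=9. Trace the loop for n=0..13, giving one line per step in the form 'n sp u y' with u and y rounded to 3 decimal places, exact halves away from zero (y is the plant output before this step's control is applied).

0 2 5.500 0.000
1 2 -1.281 1.375
2 2 8.334 -1.008
3 2 -4.815 2.587
4 2 16.065 -2.497
5 2 -13.202 5.265
6 2 31.485 -5.933
7 2 -33.064 10.838
8 2 63.495 -13.685
9 5 -69.560 22.716
10 5 129.911 -28.748
11 5 -164.044 46.852
12 5 272.274 -64.437
13 5 -368.575 100.287

(exact arithmetic carried between steps; '≈' marks a value shown rounded to 6 d.p. or computed from one; I and e_prev carry over from the previous line; the table rounds u and y to 3 d.p., halves away from zero)
n=0: y=0, sp=2, e=sp−y=2; I=2, D=e−e_prev=2; u=1/4·2+1/2·2+2·2=5.5; next y=-1/2·0+1/4·5.5=1.375
n=1: y=1.375, sp=2, e=sp−y=0.625; I=2.625, D=e−e_prev=-1.375; u=1/4·0.625+1/2·2.625+2·(-1.375)=-1.28125; next y=-1/2·1.375+1/4·(-1.28125)≈-1.007813
n=2: y≈-1.007813, sp=2, e=sp−y≈3.007813; I≈5.632813, D=e−e_prev≈2.382813; u=1/4·3.007813+1/2·5.632813+2·2.382813≈8.333984; next y=-1/2·(-1.007813)+1/4·8.333984≈2.587402
n=3: y≈2.587402, sp=2, e=sp−y≈-0.587402; I≈5.045410, D=e−e_prev≈-3.595215; u=1/4·(-0.587402)+1/2·5.045410+2·(-3.595215)≈-4.814575; next y=-1/2·2.587402+1/4·(-4.814575)≈-2.497345
n=4: y≈-2.497345, sp=2, e=sp−y≈4.497345; I≈9.542755, D=e−e_prev≈5.084747; u=1/4·4.497345+1/2·9.542755+2·5.084747≈16.065208; next y=-1/2·(-2.497345)+1/4·16.065208≈5.264975
n=5: y≈5.264975, sp=2, e=sp−y≈-3.264975; I≈6.277781, D=e−e_prev≈-7.762320; u=1/4·(-3.264975)+1/2·6.277781+2·(-7.762320)≈-13.201993; next y=-1/2·5.264975+1/4·(-13.201993)≈-5.932985
n=6: y≈-5.932985, sp=2, e=sp−y≈7.932985; I≈14.210766, D=e−e_prev≈11.197960; u=1/4·7.932985+1/2·14.210766+2·11.197960≈31.484549; next y=-1/2·(-5.932985)+1/4·31.484549≈10.837630
n=7: y≈10.837630, sp=2, e=sp−y≈-8.837630; I≈5.373136, D=e−e_prev≈-16.770615; u=1/4·(-8.837630)+1/2·5.373136+2·(-16.770615)≈-33.064071; next y=-1/2·10.837630+1/4·(-33.064071)≈-13.684833
n=8: y≈-13.684833, sp=2, e=sp−y≈15.684833; I≈21.057969, D=e−e_prev≈24.522463; u=1/4·15.684833+1/2·21.057969+2·24.522463≈63.495118; next y=-1/2·(-13.684833)+1/4·63.495118≈22.716196
n=9: y≈22.716196, sp=5, e=sp−y≈-17.716196; I≈3.341773, D=e−e_prev≈-33.401028; u=1/4·(-17.716196)+1/2·3.341773+2·(-33.401028)≈-69.560219; next y=-1/2·22.716196+1/4·(-69.560219)≈-28.748153
n=10: y≈-28.748153, sp=5, e=sp−y≈33.748153; I≈37.089926, D=e−e_prev≈51.464349; u=1/4·33.748153+1/2·37.089926+2·51.464349≈129.910698; next y=-1/2·(-28.748153)+1/4·129.910698≈46.851751
n=11: y≈46.851751, sp=5, e=sp−y≈-41.851751; I≈-4.761825, D=e−e_prev≈-75.599904; u=1/4·(-41.851751)+1/2·(-4.761825)+2·(-75.599904)≈-164.043658; next y=-1/2·46.851751+1/4·(-164.043658)≈-64.436790
n=12: y≈-64.436790, sp=5, e=sp−y≈69.436790; I≈64.674965, D=e−e_prev≈111.288541; u=1/4·69.436790+1/2·64.674965+2·111.288541≈272.273761; next y=-1/2·(-64.436790)+1/4·272.273761≈100.286835
n=13: y≈100.286835, sp=5, e=sp−y≈-95.286835; I≈-30.611871, D=e−e_prev≈-164.723625; u=1/4·(-95.286835)+1/2·(-30.611871)+2·(-164.723625)≈-368.574895; next y=-1/2·100.286835+1/4·(-368.574895)≈-142.287141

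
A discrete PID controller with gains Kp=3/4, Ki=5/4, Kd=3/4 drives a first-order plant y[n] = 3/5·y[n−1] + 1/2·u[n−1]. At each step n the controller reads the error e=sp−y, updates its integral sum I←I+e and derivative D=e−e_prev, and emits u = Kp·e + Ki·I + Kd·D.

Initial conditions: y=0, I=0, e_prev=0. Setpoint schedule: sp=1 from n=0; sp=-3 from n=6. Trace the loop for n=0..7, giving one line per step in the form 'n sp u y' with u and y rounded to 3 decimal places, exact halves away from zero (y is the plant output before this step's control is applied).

(exact arithmetic carried between steps; '≈' marks a value shown rounded to 6 d.p. or computed from one; I and e_prev carry over from the previous line; the table rounds u and y to 3 d.p., halves away from zero)
n=0: y=0, sp=1, e=sp−y=1; I=1, D=e−e_prev=1; u=3/4·1+5/4·1+3/4·1=2.75; next y=3/5·0+1/2·2.75=1.375
n=1: y=1.375, sp=1, e=sp−y=-0.375; I=0.625, D=e−e_prev=-1.375; u=3/4·(-0.375)+5/4·0.625+3/4·(-1.375)=-0.53125; next y=3/5·1.375+1/2·(-0.53125)=0.559375
n=2: y=0.559375, sp=1, e=sp−y=0.440625; I=1.065625, D=e−e_prev=0.815625; u=3/4·0.440625+5/4·1.065625+3/4·0.815625≈2.274219; next y=3/5·0.559375+1/2·2.274219≈1.472734
n=3: y≈1.472734, sp=1, e=sp−y≈-0.472734; I≈0.592891, D=e−e_prev≈-0.913359; u=3/4·(-0.472734)+5/4·0.592891+3/4·(-0.913359)≈-0.298457; next y=3/5·1.472734+1/2·(-0.298457)≈0.734412
n=4: y≈0.734412, sp=1, e=sp−y≈0.265588; I≈0.858479, D=e−e_prev≈0.738322; u=3/4·0.265588+5/4·0.858479+3/4·0.738322≈1.826031; next y=3/5·0.734412+1/2·1.826031≈1.353663
n=5: y≈1.353663, sp=1, e=sp−y≈-0.353663; I≈0.504816, D=e−e_prev≈-0.619251; u=3/4·(-0.353663)+5/4·0.504816+3/4·(-0.619251)≈-0.098665; next y=3/5·1.353663+1/2·(-0.098665)≈0.762865
n=6: y≈0.762865, sp=-3, e=sp−y≈-3.762865; I≈-3.258049, D=e−e_prev≈-3.409202; u=3/4·(-3.762865)+5/4·(-3.258049)+3/4·(-3.409202)≈-9.451612; next y=3/5·0.762865+1/2·(-9.451612)≈-4.268087
n=7: y≈-4.268087, sp=-3, e=sp−y≈1.268087; I≈-1.989962, D=e−e_prev≈5.030952; u=3/4·1.268087+5/4·(-1.989962)+3/4·5.030952≈2.236827; next y=3/5·(-4.268087)+1/2·2.236827≈-1.442439

0 1 2.750 0.000
1 1 -0.531 1.375
2 1 2.274 0.559
3 1 -0.298 1.473
4 1 1.826 0.734
5 1 -0.099 1.354
6 -3 -9.452 0.763
7 -3 2.237 -4.268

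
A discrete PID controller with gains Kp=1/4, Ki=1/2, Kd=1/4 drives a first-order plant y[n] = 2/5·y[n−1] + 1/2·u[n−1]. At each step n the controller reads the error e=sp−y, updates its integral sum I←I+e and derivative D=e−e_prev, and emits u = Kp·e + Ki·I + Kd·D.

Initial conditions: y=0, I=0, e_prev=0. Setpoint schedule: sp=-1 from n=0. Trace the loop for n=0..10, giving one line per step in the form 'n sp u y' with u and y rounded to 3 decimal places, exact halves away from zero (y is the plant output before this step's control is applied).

0 -1 -1.000 0.000
1 -1 -0.750 -0.500
2 -1 -1.050 -0.575
3 -1 -1.101 -0.755
4 -1 -1.171 -0.853
5 -1 -1.195 -0.927
6 -1 -1.209 -0.968
7 -1 -1.212 -0.992
8 -1 -1.211 -1.002
9 -1 -1.208 -1.006
10 -1 -1.206 -1.007

(exact arithmetic carried between steps; '≈' marks a value shown rounded to 6 d.p. or computed from one; I and e_prev carry over from the previous line; the table rounds u and y to 3 d.p., halves away from zero)
n=0: y=0, sp=-1, e=sp−y=-1; I=-1, D=e−e_prev=-1; u=1/4·(-1)+1/2·(-1)+1/4·(-1)=-1; next y=2/5·0+1/2·(-1)=-0.5
n=1: y=-0.5, sp=-1, e=sp−y=-0.5; I=-1.5, D=e−e_prev=0.5; u=1/4·(-0.5)+1/2·(-1.5)+1/4·0.5=-0.75; next y=2/5·(-0.5)+1/2·(-0.75)=-0.575
n=2: y=-0.575, sp=-1, e=sp−y=-0.425; I=-1.925, D=e−e_prev=0.075; u=1/4·(-0.425)+1/2·(-1.925)+1/4·0.075=-1.05; next y=2/5·(-0.575)+1/2·(-1.05)=-0.755
n=3: y=-0.755, sp=-1, e=sp−y=-0.245; I=-2.17, D=e−e_prev=0.18; u=1/4·(-0.245)+1/2·(-2.17)+1/4·0.18=-1.10125; next y=2/5·(-0.755)+1/2·(-1.10125)=-0.852625
n=4: y=-0.852625, sp=-1, e=sp−y=-0.147375; I=-2.317375, D=e−e_prev=0.097625; u=1/4·(-0.147375)+1/2·(-2.317375)+1/4·0.097625=-1.171125; next y=2/5·(-0.852625)+1/2·(-1.171125)≈-0.926613
n=5: y≈-0.926613, sp=-1, e=sp−y≈-0.073388; I≈-2.390763, D=e−e_prev≈0.073988; u=1/4·(-0.073388)+1/2·(-2.390763)+1/4·0.073988≈-1.195231; next y=2/5·(-0.926613)+1/2·(-1.195231)≈-0.968261
n=6: y≈-0.968261, sp=-1, e=sp−y≈-0.031739; I≈-2.422502, D=e−e_prev≈0.041648; u=1/4·(-0.031739)+1/2·(-2.422502)+1/4·0.041648≈-1.208774; next y=2/5·(-0.968261)+1/2·(-1.208774)≈-0.991691
n=7: y≈-0.991691, sp=-1, e=sp−y≈-0.008309; I≈-2.430811, D=e−e_prev≈0.023431; u=1/4·(-0.008309)+1/2·(-2.430811)+1/4·0.023431≈-1.211625; next y=2/5·(-0.991691)+1/2·(-1.211625)≈-1.002489
n=8: y≈-1.002489, sp=-1, e=sp−y≈0.002489; I≈-2.428322, D=e−e_prev≈0.010798; u=1/4·0.002489+1/2·(-2.428322)+1/4·0.010798≈-1.210839; next y=2/5·(-1.002489)+1/2·(-1.210839)≈-1.006415
n=9: y≈-1.006415, sp=-1, e=sp−y≈0.006415; I≈-2.421907, D=e−e_prev≈0.003926; u=1/4·0.006415+1/2·(-2.421907)+1/4·0.003926≈-1.208368; next y=2/5·(-1.006415)+1/2·(-1.208368)≈-1.006750
n=10: y≈-1.006750, sp=-1, e=sp−y≈0.006750; I≈-2.415157, D=e−e_prev≈0.000335; u=1/4·0.006750+1/2·(-2.415157)+1/4·0.000335≈-1.205807; next y=2/5·(-1.006750)+1/2·(-1.205807)≈-1.005604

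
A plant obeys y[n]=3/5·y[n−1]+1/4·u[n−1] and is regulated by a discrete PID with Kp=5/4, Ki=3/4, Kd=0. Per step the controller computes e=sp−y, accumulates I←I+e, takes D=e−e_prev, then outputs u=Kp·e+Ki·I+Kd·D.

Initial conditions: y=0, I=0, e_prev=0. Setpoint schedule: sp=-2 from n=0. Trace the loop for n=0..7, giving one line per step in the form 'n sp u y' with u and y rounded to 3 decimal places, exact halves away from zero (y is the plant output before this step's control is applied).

(exact arithmetic carried between steps; '≈' marks a value shown rounded to 6 d.p. or computed from one; I and e_prev carry over from the previous line; the table rounds u and y to 3 d.p., halves away from zero)
n=0: y=0, sp=-2, e=sp−y=-2; I=-2, D=e−e_prev=-2; u=5/4·(-2)+3/4·(-2)+0·(-2)=-4; next y=3/5·0+1/4·(-4)=-1
n=1: y=-1, sp=-2, e=sp−y=-1; I=-3, D=e−e_prev=1; u=5/4·(-1)+3/4·(-3)+0·1=-3.5; next y=3/5·(-1)+1/4·(-3.5)=-1.475
n=2: y=-1.475, sp=-2, e=sp−y=-0.525; I=-3.525, D=e−e_prev=0.475; u=5/4·(-0.525)+3/4·(-3.525)+0·0.475=-3.3; next y=3/5·(-1.475)+1/4·(-3.3)=-1.71
n=3: y=-1.71, sp=-2, e=sp−y=-0.29; I=-3.815, D=e−e_prev=0.235; u=5/4·(-0.29)+3/4·(-3.815)+0·0.235=-3.22375; next y=3/5·(-1.71)+1/4·(-3.22375)≈-1.831938
n=4: y≈-1.831938, sp=-2, e=sp−y≈-0.168063; I≈-3.983063, D=e−e_prev≈0.121938; u=5/4·(-0.168063)+3/4·(-3.983063)+0·0.121938≈-3.197375; next y=3/5·(-1.831938)+1/4·(-3.197375)≈-1.898506
n=5: y≈-1.898506, sp=-2, e=sp−y≈-0.101494; I≈-4.084556, D=e−e_prev≈0.066569; u=5/4·(-0.101494)+3/4·(-4.084556)+0·0.066569≈-3.190284; next y=3/5·(-1.898506)+1/4·(-3.190284)≈-1.936675
n=6: y≈-1.936675, sp=-2, e=sp−y≈-0.063325; I≈-4.147881, D=e−e_prev≈0.038169; u=5/4·(-0.063325)+3/4·(-4.147881)+0·0.038169≈-3.190068; next y=3/5·(-1.936675)+1/4·(-3.190068)≈-1.959522
n=7: y≈-1.959522, sp=-2, e=sp−y≈-0.040478; I≈-4.188360, D=e−e_prev≈0.022847; u=5/4·(-0.040478)+3/4·(-4.188360)+0·0.022847≈-3.191867; next y=3/5·(-1.959522)+1/4·(-3.191867)≈-1.973680

0 -2 -4.000 0.000
1 -2 -3.500 -1.000
2 -2 -3.300 -1.475
3 -2 -3.224 -1.710
4 -2 -3.197 -1.832
5 -2 -3.190 -1.899
6 -2 -3.190 -1.937
7 -2 -3.192 -1.960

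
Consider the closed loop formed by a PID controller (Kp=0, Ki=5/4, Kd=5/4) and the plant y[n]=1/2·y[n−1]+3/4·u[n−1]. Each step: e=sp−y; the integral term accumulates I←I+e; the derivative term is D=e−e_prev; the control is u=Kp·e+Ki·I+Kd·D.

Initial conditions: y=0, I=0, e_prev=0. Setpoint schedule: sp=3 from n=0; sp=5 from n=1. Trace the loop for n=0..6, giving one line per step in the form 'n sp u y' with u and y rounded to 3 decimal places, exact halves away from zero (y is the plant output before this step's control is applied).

0 3 7.500 0.000
1 5 -1.563 5.625
2 5 12.148 1.641
3 5 -9.360 9.932
4 5 24.804 -2.054
5 5 -30.436 17.576
6 5 57.420 -14.039

(exact arithmetic carried between steps; '≈' marks a value shown rounded to 6 d.p. or computed from one; I and e_prev carry over from the previous line; the table rounds u and y to 3 d.p., halves away from zero)
n=0: y=0, sp=3, e=sp−y=3; I=3, D=e−e_prev=3; u=0·3+5/4·3+5/4·3=7.5; next y=1/2·0+3/4·7.5=5.625
n=1: y=5.625, sp=5, e=sp−y=-0.625; I=2.375, D=e−e_prev=-3.625; u=0·(-0.625)+5/4·2.375+5/4·(-3.625)=-1.5625; next y=1/2·5.625+3/4·(-1.5625)=1.640625
n=2: y=1.640625, sp=5, e=sp−y=3.359375; I=5.734375, D=e−e_prev=3.984375; u=0·3.359375+5/4·5.734375+5/4·3.984375≈12.148438; next y=1/2·1.640625+3/4·12.148438≈9.931641
n=3: y≈9.931641, sp=5, e=sp−y≈-4.931641; I≈0.802734, D=e−e_prev≈-8.291016; u=0·(-4.931641)+5/4·0.802734+5/4·(-8.291016)≈-9.360352; next y=1/2·9.931641+3/4·(-9.360352)≈-2.054443
n=4: y≈-2.054443, sp=5, e=sp−y≈7.054443; I≈7.857178, D=e−e_prev≈11.986084; u=0·7.054443+5/4·7.857178+5/4·11.986084≈24.804077; next y=1/2·(-2.054443)+3/4·24.804077≈17.575836
n=5: y≈17.575836, sp=5, e=sp−y≈-12.575836; I≈-4.718658, D=e−e_prev≈-19.630280; u=0·(-12.575836)+5/4·(-4.718658)+5/4·(-19.630280)≈-30.436172; next y=1/2·17.575836+3/4·(-30.436172)≈-14.039211
n=6: y≈-14.039211, sp=5, e=sp−y≈19.039211; I≈14.320553, D=e−e_prev≈31.615047; u=0·19.039211+5/4·14.320553+5/4·31.615047≈57.419500; next y=1/2·(-14.039211)+3/4·57.419500≈36.045020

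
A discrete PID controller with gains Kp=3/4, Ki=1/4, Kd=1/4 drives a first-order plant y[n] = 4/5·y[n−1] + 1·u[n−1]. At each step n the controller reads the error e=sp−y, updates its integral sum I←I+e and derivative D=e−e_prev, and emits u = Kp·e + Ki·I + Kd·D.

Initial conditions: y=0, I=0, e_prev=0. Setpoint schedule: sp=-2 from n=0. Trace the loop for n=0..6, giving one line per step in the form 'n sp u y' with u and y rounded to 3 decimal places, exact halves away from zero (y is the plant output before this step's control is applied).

(exact arithmetic carried between steps; '≈' marks a value shown rounded to 6 d.p. or computed from one; I and e_prev carry over from the previous line; the table rounds u and y to 3 d.p., halves away from zero)
n=0: y=0, sp=-2, e=sp−y=-2; I=-2, D=e−e_prev=-2; u=3/4·(-2)+1/4·(-2)+1/4·(-2)=-2.5; next y=4/5·0+1·(-2.5)=-2.5
n=1: y=-2.5, sp=-2, e=sp−y=0.5; I=-1.5, D=e−e_prev=2.5; u=3/4·0.5+1/4·(-1.5)+1/4·2.5=0.625; next y=4/5·(-2.5)+1·0.625=-1.375
n=2: y=-1.375, sp=-2, e=sp−y=-0.625; I=-2.125, D=e−e_prev=-1.125; u=3/4·(-0.625)+1/4·(-2.125)+1/4·(-1.125)=-1.28125; next y=4/5·(-1.375)+1·(-1.28125)=-2.38125
n=3: y=-2.38125, sp=-2, e=sp−y=0.38125; I=-1.74375, D=e−e_prev=1.00625; u=3/4·0.38125+1/4·(-1.74375)+1/4·1.00625≈0.101563; next y=4/5·(-2.38125)+1·0.101563≈-1.803438
n=4: y≈-1.803438, sp=-2, e=sp−y≈-0.196563; I≈-1.940313, D=e−e_prev≈-0.577813; u=3/4·(-0.196563)+1/4·(-1.940313)+1/4·(-0.577813)≈-0.776953; next y=4/5·(-1.803438)+1·(-0.776953)≈-2.219703
n=5: y≈-2.219703, sp=-2, e=sp−y≈0.219703; I≈-1.720609, D=e−e_prev≈0.416266; u=3/4·0.219703+1/4·(-1.720609)+1/4·0.416266≈-0.161309; next y=4/5·(-2.219703)+1·(-0.161309)≈-1.937071
n=6: y≈-1.937071, sp=-2, e=sp−y≈-0.062929; I≈-1.783538, D=e−e_prev≈-0.282632; u=3/4·(-0.062929)+1/4·(-1.783538)+1/4·(-0.282632)≈-0.563739; next y=4/5·(-1.937071)+1·(-0.563739)≈-2.113396

0 -2 -2.500 0.000
1 -2 0.625 -2.500
2 -2 -1.281 -1.375
3 -2 0.102 -2.381
4 -2 -0.777 -1.803
5 -2 -0.161 -2.220
6 -2 -0.564 -1.937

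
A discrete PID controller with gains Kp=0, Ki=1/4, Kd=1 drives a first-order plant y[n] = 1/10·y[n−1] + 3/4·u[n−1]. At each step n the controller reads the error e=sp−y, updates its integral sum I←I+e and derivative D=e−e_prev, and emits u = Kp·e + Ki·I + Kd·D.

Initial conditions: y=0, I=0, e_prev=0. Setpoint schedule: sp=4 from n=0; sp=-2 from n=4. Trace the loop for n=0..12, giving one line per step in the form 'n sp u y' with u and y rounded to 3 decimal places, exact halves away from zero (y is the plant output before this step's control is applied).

0 4 5.000 0.000
1 4 -2.688 3.750
2 4 7.863 -1.641
3 4 -5.335 5.733
4 -2 5.557 -3.428
5 -2 -6.313 3.825
6 -2 9.705 -4.352
7 -2 -11.879 6.844
8 -2 15.942 -8.225
9 -2 -21.769 11.134
10 -2 27.241 -15.213
11 -2 -38.457 18.909
12 -2 47.765 -26.952

(exact arithmetic carried between steps; '≈' marks a value shown rounded to 6 d.p. or computed from one; I and e_prev carry over from the previous line; the table rounds u and y to 3 d.p., halves away from zero)
n=0: y=0, sp=4, e=sp−y=4; I=4, D=e−e_prev=4; u=0·4+1/4·4+1·4=5; next y=1/10·0+3/4·5=3.75
n=1: y=3.75, sp=4, e=sp−y=0.25; I=4.25, D=e−e_prev=-3.75; u=0·0.25+1/4·4.25+1·(-3.75)=-2.6875; next y=1/10·3.75+3/4·(-2.6875)=-1.640625
n=2: y=-1.640625, sp=4, e=sp−y=5.640625; I=9.890625, D=e−e_prev=5.390625; u=0·5.640625+1/4·9.890625+1·5.390625≈7.863281; next y=1/10·(-1.640625)+3/4·7.863281≈5.733398
n=3: y≈5.733398, sp=4, e=sp−y≈-1.733398; I≈8.157227, D=e−e_prev≈-7.374023; u=0·(-1.733398)+1/4·8.157227+1·(-7.374023)≈-5.334717; next y=1/10·5.733398+3/4·(-5.334717)≈-3.427698
n=4: y≈-3.427698, sp=-2, e=sp−y≈1.427698; I≈9.584924, D=e−e_prev≈3.161096; u=0·1.427698+1/4·9.584924+1·3.161096≈5.557327; next y=1/10·(-3.427698)+3/4·5.557327≈3.825226
n=5: y≈3.825226, sp=-2, e=sp−y≈-5.825226; I≈3.759699, D=e−e_prev≈-7.252923; u=0·(-5.825226)+1/4·3.759699+1·(-7.252923)≈-6.312999; next y=1/10·3.825226+3/4·(-6.312999)≈-4.352227
n=6: y≈-4.352227, sp=-2, e=sp−y≈2.352227; I≈6.111925, D=e−e_prev≈8.177452; u=0·2.352227+1/4·6.111925+1·8.177452≈9.705433; next y=1/10·(-4.352227)+3/4·9.705433≈6.843852
n=7: y≈6.843852, sp=-2, e=sp−y≈-8.843852; I≈-2.731927, D=e−e_prev≈-11.196079; u=0·(-8.843852)+1/4·(-2.731927)+1·(-11.196079)≈-11.879061; next y=1/10·6.843852+3/4·(-11.879061)≈-8.224910
n=8: y≈-8.224910, sp=-2, e=sp−y≈6.224910; I≈3.492983, D=e−e_prev≈15.068763; u=0·6.224910+1/4·3.492983+1·15.068763≈15.942009; next y=1/10·(-8.224910)+3/4·15.942009≈11.134015
n=9: y≈11.134015, sp=-2, e=sp−y≈-13.134015; I≈-9.641032, D=e−e_prev≈-19.358926; u=0·(-13.134015)+1/4·(-9.641032)+1·(-19.358926)≈-21.769184; next y=1/10·11.134015+3/4·(-21.769184)≈-15.213486
n=10: y≈-15.213486, sp=-2, e=sp−y≈13.213486; I≈3.572454, D=e−e_prev≈26.347502; u=0·13.213486+1/4·3.572454+1·26.347502≈27.240615; next y=1/10·(-15.213486)+3/4·27.240615≈18.909113
n=11: y≈18.909113, sp=-2, e=sp−y≈-20.909113; I≈-17.336659, D=e−e_prev≈-34.122599; u=0·(-20.909113)+1/4·(-17.336659)+1·(-34.122599)≈-38.456764; next y=1/10·18.909113+3/4·(-38.456764)≈-26.951662
n=12: y≈-26.951662, sp=-2, e=sp−y≈24.951662; I≈7.615003, D=e−e_prev≈45.860774; u=0·24.951662+1/4·7.615003+1·45.860774≈47.764525; next y=1/10·(-26.951662)+3/4·47.764525≈33.128228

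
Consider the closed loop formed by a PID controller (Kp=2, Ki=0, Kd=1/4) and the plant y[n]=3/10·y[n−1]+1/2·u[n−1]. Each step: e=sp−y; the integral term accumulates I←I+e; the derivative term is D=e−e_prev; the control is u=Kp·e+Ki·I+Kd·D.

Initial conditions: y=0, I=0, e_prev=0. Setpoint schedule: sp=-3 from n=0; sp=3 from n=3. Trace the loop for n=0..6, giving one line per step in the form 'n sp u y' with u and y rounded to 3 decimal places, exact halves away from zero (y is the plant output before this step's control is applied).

(exact arithmetic carried between steps; '≈' marks a value shown rounded to 6 d.p. or computed from one; I and e_prev carry over from the previous line; the table rounds u and y to 3 d.p., halves away from zero)
n=0: y=0, sp=-3, e=sp−y=-3; I=-3, D=e−e_prev=-3; u=2·(-3)+0·(-3)+1/4·(-3)=-6.75; next y=3/10·0+1/2·(-6.75)=-3.375
n=1: y=-3.375, sp=-3, e=sp−y=0.375; I=-2.625, D=e−e_prev=3.375; u=2·0.375+0·(-2.625)+1/4·3.375=1.59375; next y=3/10·(-3.375)+1/2·1.59375=-0.215625
n=2: y=-0.215625, sp=-3, e=sp−y=-2.784375; I=-5.409375, D=e−e_prev=-3.159375; u=2·(-2.784375)+0·(-5.409375)+1/4·(-3.159375)≈-6.358594; next y=3/10·(-0.215625)+1/2·(-6.358594)≈-3.243984
n=3: y≈-3.243984, sp=3, e=sp−y≈6.243984; I≈0.834609, D=e−e_prev≈9.028359; u=2·6.243984+0·0.834609+1/4·9.028359≈14.745059; next y=3/10·(-3.243984)+1/2·14.745059≈6.399334
n=4: y≈6.399334, sp=3, e=sp−y≈-3.399334; I≈-2.564725, D=e−e_prev≈-9.643318; u=2·(-3.399334)+0·(-2.564725)+1/4·(-9.643318)≈-9.209498; next y=3/10·6.399334+1/2·(-9.209498)≈-2.684949
n=5: y≈-2.684949, sp=3, e=sp−y≈5.684949; I≈3.120224, D=e−e_prev≈9.084283; u=2·5.684949+0·3.120224+1/4·9.084283≈13.640968; next y=3/10·(-2.684949)+1/2·13.640968≈6.014999
n=6: y≈6.014999, sp=3, e=sp−y≈-3.014999; I≈0.105225, D=e−e_prev≈-8.699948; u=2·(-3.014999)+0·0.105225+1/4·(-8.699948)≈-8.204986; next y=3/10·6.014999+1/2·(-8.204986)≈-2.297993

0 -3 -6.750 0.000
1 -3 1.594 -3.375
2 -3 -6.359 -0.216
3 3 14.745 -3.244
4 3 -9.209 6.399
5 3 13.641 -2.685
6 3 -8.205 6.015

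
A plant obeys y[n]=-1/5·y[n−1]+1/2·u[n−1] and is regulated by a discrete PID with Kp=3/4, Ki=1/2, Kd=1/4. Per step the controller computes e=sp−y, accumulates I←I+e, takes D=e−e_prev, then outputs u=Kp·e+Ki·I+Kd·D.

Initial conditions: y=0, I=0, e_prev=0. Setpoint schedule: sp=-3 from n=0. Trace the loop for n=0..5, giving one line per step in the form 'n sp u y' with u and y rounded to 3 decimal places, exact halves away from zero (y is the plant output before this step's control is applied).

0 -3 -4.500 0.000
1 -3 -1.875 -2.250
2 -3 -5.456 -0.488
3 -3 -3.057 -2.631
4 -3 -6.220 -1.002
5 -3 -3.951 -2.909

(exact arithmetic carried between steps; '≈' marks a value shown rounded to 6 d.p. or computed from one; I and e_prev carry over from the previous line; the table rounds u and y to 3 d.p., halves away from zero)
n=0: y=0, sp=-3, e=sp−y=-3; I=-3, D=e−e_prev=-3; u=3/4·(-3)+1/2·(-3)+1/4·(-3)=-4.5; next y=-1/5·0+1/2·(-4.5)=-2.25
n=1: y=-2.25, sp=-3, e=sp−y=-0.75; I=-3.75, D=e−e_prev=2.25; u=3/4·(-0.75)+1/2·(-3.75)+1/4·2.25=-1.875; next y=-1/5·(-2.25)+1/2·(-1.875)=-0.4875
n=2: y=-0.4875, sp=-3, e=sp−y=-2.5125; I=-6.2625, D=e−e_prev=-1.7625; u=3/4·(-2.5125)+1/2·(-6.2625)+1/4·(-1.7625)=-5.45625; next y=-1/5·(-0.4875)+1/2·(-5.45625)=-2.630625
n=3: y=-2.630625, sp=-3, e=sp−y=-0.369375; I=-6.631875, D=e−e_prev=2.143125; u=3/4·(-0.369375)+1/2·(-6.631875)+1/4·2.143125≈-3.057188; next y=-1/5·(-2.630625)+1/2·(-3.057188)≈-1.002469
n=4: y≈-1.002469, sp=-3, e=sp−y≈-1.997531; I≈-8.629406, D=e−e_prev≈-1.628156; u=3/4·(-1.997531)+1/2·(-8.629406)+1/4·(-1.628156)≈-6.219891; next y=-1/5·(-1.002469)+1/2·(-6.219891)≈-2.909452
n=5: y≈-2.909452, sp=-3, e=sp−y≈-0.090548; I≈-8.719955, D=e−e_prev≈1.906983; u=3/4·(-0.090548)+1/2·(-8.719955)+1/4·1.906983≈-3.951143; next y=-1/5·(-2.909452)+1/2·(-3.951143)≈-1.393681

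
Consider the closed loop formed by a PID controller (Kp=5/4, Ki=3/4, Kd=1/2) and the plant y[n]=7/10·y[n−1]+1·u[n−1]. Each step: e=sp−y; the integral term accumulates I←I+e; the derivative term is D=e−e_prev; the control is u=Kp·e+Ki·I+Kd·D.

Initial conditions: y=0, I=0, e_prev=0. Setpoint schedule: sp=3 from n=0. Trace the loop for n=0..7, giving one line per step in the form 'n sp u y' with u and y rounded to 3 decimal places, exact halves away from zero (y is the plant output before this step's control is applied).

(exact arithmetic carried between steps; '≈' marks a value shown rounded to 6 d.p. or computed from one; I and e_prev carry over from the previous line; the table rounds u and y to 3 d.p., halves away from zero)
n=0: y=0, sp=3, e=sp−y=3; I=3, D=e−e_prev=3; u=5/4·3+3/4·3+1/2·3=7.5; next y=7/10·0+1·7.5=7.5
n=1: y=7.5, sp=3, e=sp−y=-4.5; I=-1.5, D=e−e_prev=-7.5; u=5/4·(-4.5)+3/4·(-1.5)+1/2·(-7.5)=-10.5; next y=7/10·7.5+1·(-10.5)=-5.25
n=2: y=-5.25, sp=3, e=sp−y=8.25; I=6.75, D=e−e_prev=12.75; u=5/4·8.25+3/4·6.75+1/2·12.75=21.75; next y=7/10·(-5.25)+1·21.75=18.075
n=3: y=18.075, sp=3, e=sp−y=-15.075; I=-8.325, D=e−e_prev=-23.325; u=5/4·(-15.075)+3/4·(-8.325)+1/2·(-23.325)=-36.75; next y=7/10·18.075+1·(-36.75)=-24.0975
n=4: y=-24.0975, sp=3, e=sp−y=27.0975; I=18.7725, D=e−e_prev=42.1725; u=5/4·27.0975+3/4·18.7725+1/2·42.1725=69.0375; next y=7/10·(-24.0975)+1·69.0375=52.16925
n=5: y=52.16925, sp=3, e=sp−y=-49.16925; I=-30.39675, D=e−e_prev=-76.26675; u=5/4·(-49.16925)+3/4·(-30.39675)+1/2·(-76.26675)=-122.3925; next y=7/10·52.16925+1·(-122.3925)=-85.874025
n=6: y=-85.874025, sp=3, e=sp−y=88.874025; I=58.477275, D=e−e_prev=138.043275; u=5/4·88.874025+3/4·58.477275+1/2·138.043275=223.972125; next y=7/10·(-85.874025)+1·223.972125≈163.860308
n=7: y≈163.860308, sp=3, e=sp−y≈-160.860308; I≈-102.383033, D=e−e_prev≈-249.734333; u=5/4·(-160.860308)+3/4·(-102.383033)+1/2·(-249.734333)≈-402.729825; next y=7/10·163.860308+1·(-402.729825)≈-288.027610

0 3 7.500 0.000
1 3 -10.500 7.500
2 3 21.750 -5.250
3 3 -36.750 18.075
4 3 69.038 -24.098
5 3 -122.393 52.169
6 3 223.972 -85.874
7 3 -402.730 163.860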